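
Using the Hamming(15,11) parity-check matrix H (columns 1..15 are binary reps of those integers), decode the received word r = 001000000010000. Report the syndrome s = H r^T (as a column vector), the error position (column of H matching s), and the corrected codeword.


s = (1, 0, 0, 0)^T, error position = 8, corrected codeword c = 001000010010000

Compute s = H r^T mod 2 one row at a time:
  s_1 = 0 + 0 + 0 + 1 + 0 + 0 + 0 + 0 = 1 ≡ 1 (mod 2).
  s_2 = 0 + 0 + 0 + 0 + 0 + 0 + 0 + 0 = 0 ≡ 0 (mod 2).
  s_3 = 0 + 1 + 0 + 0 + 0 + 1 + 0 + 0 = 2 ≡ 0 (mod 2).
  s_4 = 0 + 1 + 0 + 0 + 0 + 1 + 0 + 0 = 2 ≡ 0 (mod 2).
s = (1, 0, 0, 0)^T — this equals column 8 of H (binary 1000), so error is at position 8.
Correct: flip bit 8 of r = 001000000010000 to get c = 001000010010000.


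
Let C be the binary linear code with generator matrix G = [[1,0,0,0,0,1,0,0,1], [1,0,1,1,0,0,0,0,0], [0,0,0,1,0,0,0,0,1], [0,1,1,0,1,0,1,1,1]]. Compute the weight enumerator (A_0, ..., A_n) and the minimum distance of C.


Weight distribution: A_0 = 1, A_2 = 2, A_3 = 4, A_4 = 1, A_5 = 1, A_6 = 4, A_7 = 2, A_9 = 1. Minimum distance d = 2.

Enumerate all 2^4 = 16 messages m ∈ F_2^4.
For each, compute codeword c = mG in F_2^9, then tally its weight.
  m = 0000 → c = 000000000, weight = 0.
  m = 1000 → c = 100001001, weight = 3.
  m = 0100 → c = 101100000, weight = 3.
  m = 1100 → c = 001101001, weight = 4.
  m = 0010 → c = 000100001, weight = 2.
  m = 1010 → c = 100101000, weight = 3.
  m = 0110 → c = 101000001, weight = 3.
  m = 1110 → c = 001001000, weight = 2.
  m = 0001 → c = 011010111, weight = 6.
  m = 1001 → c = 111011110, weight = 7.
  m = 0101 → c = 110110111, weight = 7.
  m = 1101 → c = 010111110, weight = 6.
  m = 0011 → c = 011110110, weight = 6.
  m = 1011 → c = 111111111, weight = 9.
  m = 0111 → c = 110010110, weight = 5.
  m = 1111 → c = 010011111, weight = 6.
Tally weights:
  weight 0: 1 codewords.
  weight 2: 2 codewords.
  weight 3: 4 codewords.
  weight 4: 1 codewords.
  weight 5: 1 codewords.
  weight 6: 4 codewords.
  weight 7: 2 codewords.
  weight 9: 1 codewords.
Minimum distance d = smallest w > 0 with A_w > 0 = 2.
Sanity: Σ A_w = 16 = 2^4 = 16 ✓.


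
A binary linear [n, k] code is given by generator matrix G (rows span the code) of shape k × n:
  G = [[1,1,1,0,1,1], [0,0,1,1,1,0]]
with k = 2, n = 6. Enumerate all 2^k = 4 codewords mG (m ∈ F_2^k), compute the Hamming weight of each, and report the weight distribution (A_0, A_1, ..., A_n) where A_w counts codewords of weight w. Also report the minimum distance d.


Weight distribution: A_0 = 1, A_3 = 1, A_4 = 1, A_5 = 1. Minimum distance d = 3.

Enumerate all 2^2 = 4 messages m ∈ F_2^2.
For each, compute codeword c = mG in F_2^6, then tally its weight.
  m = 00 → c = 000000, weight = 0.
  m = 10 → c = 111011, weight = 5.
  m = 01 → c = 001110, weight = 3.
  m = 11 → c = 110101, weight = 4.
Tally weights:
  weight 0: 1 codewords.
  weight 3: 1 codewords.
  weight 4: 1 codewords.
  weight 5: 1 codewords.
Minimum distance d = smallest w > 0 with A_w > 0 = 3.
Sanity: Σ A_w = 4 = 2^2 = 4 ✓.


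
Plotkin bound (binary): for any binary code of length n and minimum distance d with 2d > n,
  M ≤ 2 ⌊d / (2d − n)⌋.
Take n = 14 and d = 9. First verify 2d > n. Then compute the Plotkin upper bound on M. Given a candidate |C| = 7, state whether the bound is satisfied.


Plotkin bound M ≤ 4; given |C| = 7 > bound (violated).

Check applicability: 2d = 18, n = 14.
2d − n = 4 > 0, so Plotkin applies.
Compute d/(2d−n) = 9/4 ≈ 2.2500.
⌊d/(2d−n)⌋ = 2.
Plotkin bound: M ≤ 2·2 = 4.
Given |C| = 7, check: VIOLATED.
This |C| is above the Plotkin bound, so no binary code with n = 14, d = 9 and 7 codewords exists.


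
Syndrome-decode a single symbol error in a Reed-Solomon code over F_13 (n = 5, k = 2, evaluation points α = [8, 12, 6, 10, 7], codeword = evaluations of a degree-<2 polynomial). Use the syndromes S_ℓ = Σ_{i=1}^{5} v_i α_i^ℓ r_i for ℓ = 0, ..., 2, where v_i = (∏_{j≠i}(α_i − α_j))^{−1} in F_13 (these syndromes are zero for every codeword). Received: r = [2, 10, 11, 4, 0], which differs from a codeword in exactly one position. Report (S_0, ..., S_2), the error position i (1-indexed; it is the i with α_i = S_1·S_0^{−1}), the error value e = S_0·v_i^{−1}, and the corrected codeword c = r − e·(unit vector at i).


S = (6, 8, 2), error at position 4, error magnitude e = 11, c = [2, 10, 11, 6, 0].

Step 1: column multipliers v_i = (∏_{j≠i}(α_i − α_j))^{−1} mod 13.
  i = 1 (α = 8): (8−12)(8−6)(8−10)(8−7) = (−4)·2·(−2)·1 = 16 ≡ 3, so v_1 = 3^{−1} = 9 (mod 13).
  i = 2 (α = 12): (12−8)(12−6)(12−10)(12−7) = 4·6·2·5 = 240 ≡ 6, so v_2 = 6^{−1} = 11 (mod 13).
  i = 3 (α = 6): (6−8)(6−12)(6−10)(6−7) = (−2)·(−6)·(−4)·(−1) = 48 ≡ 9, so v_3 = 9^{−1} = 3 (mod 13).
  i = 4 (α = 10): (10−8)(10−12)(10−6)(10−7) = 2·(−2)·4·3 = −48 ≡ 4, so v_4 = 4^{−1} = 10 (mod 13).
  i = 5 (α = 7): (7−8)(7−12)(7−6)(7−10) = (−1)·(−5)·1·(−3) = −15 ≡ 11, so v_5 = 11^{−1} = 6 (mod 13).
  v = [9, 11, 3, 10, 6].
Step 2: syndromes of r = [2, 10, 11, 4, 0] (all sums mod 13).
  S_0 = Σ v_i r_i = 9·2 + 11·10 + 3·11 + 10·4 + 6·0 = 201 ≡ 6.
  S_1 = Σ v_i α_i r_i = 9·8·2 + 11·12·10 + 3·6·11 + 10·10·4 + 6·7·0 = 2062 ≡ 8.
  α_i^2 mod 13 = [12, 1, 10, 9, 10].
  S_2 = Σ v_i α_i^2 r_i = 9·12·2 + 11·1·10 + 3·10·11 + 10·9·4 + 6·10·0 = 1016 ≡ 2.
  S = (6, 8, 2) ≠ 0, so r is not a codeword (an error is present).
Step 3: locate the error. For a single error e at position i, S_ℓ = v_i·e·α_i^ℓ, so α_err = S_1/S_0.
  S_0^{−1} = 6^{−1} = 11 (mod 13), so α_err = 8·11 = 88 ≡ 10 = α_4. Error position i = 4.
  Consistency check: S_2/S_1 = 2·5 = 10 ≡ 10 = α_err ✓ (single-error assumption holds).
Step 4: error magnitude e = S_0/v_4 = S_0·∏_{j≠4}(α_4 − α_j) = 6·4 = 24 ≡ 11 (mod 13).
Step 5: correct position 4: c_4 = r_4 − e = 4 − 11 ≡ 6 (mod 13). Hence c = [2, 10, 11, 6, 0].
  Check: interpolating c through the α_i gives m(x) = 12 + 2·x (degree < 2) with m(α_i) = c_i for every i, so c is indeed a codeword.


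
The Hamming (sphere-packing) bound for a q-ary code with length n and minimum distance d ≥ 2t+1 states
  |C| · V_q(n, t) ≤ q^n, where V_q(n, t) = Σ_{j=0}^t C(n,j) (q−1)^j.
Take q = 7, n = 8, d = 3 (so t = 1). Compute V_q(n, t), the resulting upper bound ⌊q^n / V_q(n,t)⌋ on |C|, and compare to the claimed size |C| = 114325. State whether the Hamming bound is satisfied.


V_q(n, t) = 49, q^n = 5764801, Hamming bound = 117649, |C| = 114325 ≤ bound (satisfied).

Step 1: Compute V_q(n, t) = Σ_{j=0}^1 C(n, j) (q−1)^j.
  j = 0: C(8,0)·(6)^0 = 1·1 = 1.
  j = 1: C(8,1)·(6)^1 = 8·6 = 48.
  V_q(n, t) = 1 + 48 = 49.
Step 2: q^n = 7^8 = 5764801.
Step 3: Hamming bound ⌊q^n / V_q(n,t)⌋ = ⌊5764801/49⌋ = 117649.
Step 4: Compare |C| = 114325 to 117649: satisfied.
The claimed |C| lies below the Hamming bound.


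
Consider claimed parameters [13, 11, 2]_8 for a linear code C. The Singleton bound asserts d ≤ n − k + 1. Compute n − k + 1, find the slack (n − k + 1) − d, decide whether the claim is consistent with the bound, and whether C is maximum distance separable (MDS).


Singleton RHS = n − k + 1 = 3, slack = 1, bound satisfied, not MDS.

Singleton bound: d ≤ n − k + 1.
Here n = 13, k = 11, so n − k + 1 = 3.
Given d = 2, check d ≤ 3: YES.
Slack = (n − k + 1) − d = 1.
The code is NOT MDS (slack = 1 > 0).
Description: the claimed parameters are [13, 11, 2]_8; such a code would be non-MDS.


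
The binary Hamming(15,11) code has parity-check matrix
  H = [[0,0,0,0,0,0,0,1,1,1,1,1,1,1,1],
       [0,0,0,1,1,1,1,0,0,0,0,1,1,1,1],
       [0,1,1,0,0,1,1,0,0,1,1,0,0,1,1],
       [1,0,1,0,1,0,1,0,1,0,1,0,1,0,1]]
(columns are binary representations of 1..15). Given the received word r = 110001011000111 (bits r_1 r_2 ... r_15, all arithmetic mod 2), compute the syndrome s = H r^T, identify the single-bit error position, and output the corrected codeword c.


s = (1, 0, 0, 0)^T, error position = 8, corrected codeword c = 110001001000111

Compute s = H r^T mod 2 one row at a time:
  s_1 = 1 + 1 + 0 + 0 + 0 + 1 + 1 + 1 = 5 ≡ 1 (mod 2).
  s_2 = 0 + 0 + 1 + 0 + 0 + 1 + 1 + 1 = 4 ≡ 0 (mod 2).
  s_3 = 1 + 0 + 1 + 0 + 0 + 0 + 1 + 1 = 4 ≡ 0 (mod 2).
  s_4 = 1 + 0 + 0 + 0 + 1 + 0 + 1 + 1 = 4 ≡ 0 (mod 2).
s = (1, 0, 0, 0)^T — this equals column 8 of H (binary 1000), so error is at position 8.
Correct: flip bit 8 of r = 110001011000111 to get c = 110001001000111.


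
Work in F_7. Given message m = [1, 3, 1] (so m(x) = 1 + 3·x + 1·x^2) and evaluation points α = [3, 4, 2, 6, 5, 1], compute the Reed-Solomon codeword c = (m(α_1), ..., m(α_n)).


c = [5, 1, 4, 6, 6, 5]

Message polynomial: m(x) = 1 + 3·x + 1·x^2 (mod 7).
For each evaluation point α_i, compute m(α_i) mod 7:
  α_1 = 3: Horner steps 1 → 6 → 5, so m(3) = 5.
  α_2 = 4: Horner steps 1 → 0 → 1, so m(4) = 1.
  α_3 = 2: Horner steps 1 → 5 → 4, so m(2) = 4.
  α_4 = 6: Horner steps 1 → 2 → 6, so m(6) = 6.
  α_5 = 5: Horner steps 1 → 1 → 6, so m(5) = 6.
  α_6 = 1: Horner steps 1 → 4 → 5, so m(1) = 5.
Codeword c = [5, 1, 4, 6, 6, 5] ∈ F_7^6.


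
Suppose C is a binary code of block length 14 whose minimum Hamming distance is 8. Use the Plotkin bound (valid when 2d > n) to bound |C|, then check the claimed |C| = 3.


Plotkin bound M ≤ 8; given |C| = 3 ≤ bound (satisfied).

Check applicability: 2d = 16, n = 14.
2d − n = 2 > 0, so Plotkin applies.
Compute d/(2d−n) = 8/2 ≈ 4.0000.
⌊d/(2d−n)⌋ = 4.
Plotkin bound: M ≤ 2·4 = 8.
Given |C| = 3, check: satisfied.
This |C| is below the Plotkin bound.


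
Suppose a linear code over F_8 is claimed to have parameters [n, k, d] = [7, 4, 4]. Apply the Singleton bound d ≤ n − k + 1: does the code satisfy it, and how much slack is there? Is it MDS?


Singleton RHS = n − k + 1 = 4, slack = 0, bound satisfied, MDS.

Singleton bound: d ≤ n − k + 1.
Here n = 7, k = 4, so n − k + 1 = 4.
Given d = 4, check d ≤ 4: YES.
Slack = (n − k + 1) − d = 0.
The code is MDS (slack = 0).
Description: the claimed parameters are [7, 4, 4]_8; such a code would be MDS (meets Singleton bound).


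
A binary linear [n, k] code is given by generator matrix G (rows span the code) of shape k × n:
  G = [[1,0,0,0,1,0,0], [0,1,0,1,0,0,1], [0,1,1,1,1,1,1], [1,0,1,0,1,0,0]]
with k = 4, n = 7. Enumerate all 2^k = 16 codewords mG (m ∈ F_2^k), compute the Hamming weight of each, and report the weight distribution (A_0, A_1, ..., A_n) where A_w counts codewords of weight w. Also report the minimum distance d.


Weight distribution: A_0 = 1, A_1 = 1, A_2 = 3, A_3 = 4, A_4 = 1, A_5 = 3, A_6 = 3. Minimum distance d = 1.

Enumerate all 2^4 = 16 messages m ∈ F_2^4.
For each, compute codeword c = mG in F_2^7, then tally its weight.
  m = 0000 → c = 0000000, weight = 0.
  m = 1000 → c = 1000100, weight = 2.
  m = 0100 → c = 0101001, weight = 3.
  m = 1100 → c = 1101101, weight = 5.
  m = 0010 → c = 0111111, weight = 6.
  m = 1010 → c = 1111011, weight = 6.
  m = 0110 → c = 0010110, weight = 3.
  m = 1110 → c = 1010010, weight = 3.
  m = 0001 → c = 1010100, weight = 3.
  m = 1001 → c = 0010000, weight = 1.
  m = 0101 → c = 1111101, weight = 6.
  m = 1101 → c = 0111001, weight = 4.
  m = 0011 → c = 1101011, weight = 5.
  m = 1011 → c = 0101111, weight = 5.
  m = 0111 → c = 1000010, weight = 2.
  m = 1111 → c = 0000110, weight = 2.
Tally weights:
  weight 0: 1 codewords.
  weight 1: 1 codewords.
  weight 2: 3 codewords.
  weight 3: 4 codewords.
  weight 4: 1 codewords.
  weight 5: 3 codewords.
  weight 6: 3 codewords.
Minimum distance d = smallest w > 0 with A_w > 0 = 1.
Sanity: Σ A_w = 16 = 2^4 = 16 ✓.


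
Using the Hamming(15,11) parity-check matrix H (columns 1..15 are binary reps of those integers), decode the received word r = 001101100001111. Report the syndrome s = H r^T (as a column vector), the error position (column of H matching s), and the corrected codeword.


s = (0, 1, 1, 0)^T, error position = 6, corrected codeword c = 001100100001111

Compute s = H r^T mod 2 one row at a time:
  s_1 = 0 + 0 + 0 + 0 + 1 + 1 + 1 + 1 = 4 ≡ 0 (mod 2).
  s_2 = 1 + 0 + 1 + 1 + 1 + 1 + 1 + 1 = 7 ≡ 1 (mod 2).
  s_3 = 0 + 1 + 1 + 1 + 0 + 0 + 1 + 1 = 5 ≡ 1 (mod 2).
  s_4 = 0 + 1 + 0 + 1 + 0 + 0 + 1 + 1 = 4 ≡ 0 (mod 2).
s = (0, 1, 1, 0)^T — this equals column 6 of H (binary 0110), so error is at position 6.
Correct: flip bit 6 of r = 001101100001111 to get c = 001100100001111.


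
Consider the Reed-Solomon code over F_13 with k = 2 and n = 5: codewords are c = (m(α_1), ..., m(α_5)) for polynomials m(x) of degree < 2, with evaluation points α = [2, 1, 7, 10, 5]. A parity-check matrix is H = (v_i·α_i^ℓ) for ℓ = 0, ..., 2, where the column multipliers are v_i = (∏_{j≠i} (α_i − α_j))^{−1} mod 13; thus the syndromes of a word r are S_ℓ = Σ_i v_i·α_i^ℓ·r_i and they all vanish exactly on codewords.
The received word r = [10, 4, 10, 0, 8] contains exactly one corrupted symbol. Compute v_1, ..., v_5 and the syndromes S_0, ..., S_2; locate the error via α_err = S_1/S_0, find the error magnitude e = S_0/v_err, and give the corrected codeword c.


S = (7, 1, 2), error at position 1, error magnitude e = 5, c = [5, 4, 10, 0, 8].

Step 1: column multipliers v_i = (∏_{j≠i}(α_i − α_j))^{−1} mod 13.
  i = 1 (α = 2): (2−1)(2−7)(2−10)(2−5) = 1·(−5)·(−8)·(−3) = −120 ≡ 10, so v_1 = 10^{−1} = 4 (mod 13).
  i = 2 (α = 1): (1−2)(1−7)(1−10)(1−5) = (−1)·(−6)·(−9)·(−4) = 216 ≡ 8, so v_2 = 8^{−1} = 5 (mod 13).
  i = 3 (α = 7): (7−2)(7−1)(7−10)(7−5) = 5·6·(−3)·2 = −180 ≡ 2, so v_3 = 2^{−1} = 7 (mod 13).
  i = 4 (α = 10): (10−2)(10−1)(10−7)(10−5) = 8·9·3·5 = 1080 ≡ 1, so v_4 = 1^{−1} = 1 (mod 13).
  i = 5 (α = 5): (5−2)(5−1)(5−7)(5−10) = 3·4·(−2)·(−5) = 120 ≡ 3, so v_5 = 3^{−1} = 9 (mod 13).
  v = [4, 5, 7, 1, 9].
Step 2: syndromes of r = [10, 4, 10, 0, 8] (all sums mod 13).
  S_0 = Σ v_i r_i = 4·10 + 5·4 + 7·10 + 1·0 + 9·8 = 202 ≡ 7.
  S_1 = Σ v_i α_i r_i = 4·2·10 + 5·1·4 + 7·7·10 + 1·10·0 + 9·5·8 = 950 ≡ 1.
  α_i^2 mod 13 = [4, 1, 10, 9, 12].
  S_2 = Σ v_i α_i^2 r_i = 4·4·10 + 5·1·4 + 7·10·10 + 1·9·0 + 9·12·8 = 1744 ≡ 2.
  S = (7, 1, 2) ≠ 0, so r is not a codeword (an error is present).
Step 3: locate the error. For a single error e at position i, S_ℓ = v_i·e·α_i^ℓ, so α_err = S_1/S_0.
  S_0^{−1} = 7^{−1} = 2 (mod 13), so α_err = 1·2 = 2 ≡ 2 = α_1. Error position i = 1.
  Consistency check: S_2/S_1 = 2·1 = 2 ≡ 2 = α_err ✓ (single-error assumption holds).
Step 4: error magnitude e = S_0/v_1 = S_0·∏_{j≠1}(α_1 − α_j) = 7·10 = 70 ≡ 5 (mod 13).
Step 5: correct position 1: c_1 = r_1 − e = 10 − 5 ≡ 5 (mod 13). Hence c = [5, 4, 10, 0, 8].
  Check: interpolating c through the α_i gives m(x) = 3 + 1·x (degree < 2) with m(α_i) = c_i for every i, so c is indeed a codeword.


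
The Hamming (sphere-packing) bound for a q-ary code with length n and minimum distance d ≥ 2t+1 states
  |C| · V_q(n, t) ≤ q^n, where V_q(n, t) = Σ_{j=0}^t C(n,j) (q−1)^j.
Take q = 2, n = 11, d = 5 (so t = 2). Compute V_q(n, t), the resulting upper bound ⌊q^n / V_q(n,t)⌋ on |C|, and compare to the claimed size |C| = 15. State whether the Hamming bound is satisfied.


V_q(n, t) = 67, q^n = 2048, Hamming bound = 30, |C| = 15 ≤ bound (satisfied).

Step 1: Compute V_q(n, t) = Σ_{j=0}^2 C(n, j) (q−1)^j.
  j = 0: C(11,0)·(1)^0 = 1·1 = 1.
  j = 1: C(11,1)·(1)^1 = 11·1 = 11.
  j = 2: C(11,2)·(1)^2 = 55·1 = 55.
  V_q(n, t) = 1 + 11 + 55 = 67.
Step 2: q^n = 2^11 = 2048.
Step 3: Hamming bound ⌊q^n / V_q(n,t)⌋ = ⌊2048/67⌋ = 30.
Step 4: Compare |C| = 15 to 30: satisfied.
The claimed |C| lies below the Hamming bound.


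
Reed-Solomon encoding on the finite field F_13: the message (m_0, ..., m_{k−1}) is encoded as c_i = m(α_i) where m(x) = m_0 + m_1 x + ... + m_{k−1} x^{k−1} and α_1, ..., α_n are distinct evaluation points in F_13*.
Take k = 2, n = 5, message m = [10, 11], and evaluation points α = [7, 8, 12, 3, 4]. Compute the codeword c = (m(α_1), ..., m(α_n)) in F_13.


c = [9, 7, 12, 4, 2]

Message polynomial: m(x) = 10 + 11·x (mod 13).
For each evaluation point α_i, compute m(α_i) mod 13:
  α_1 = 7: Horner steps 11 → 9, so m(7) = 9.
  α_2 = 8: Horner steps 11 → 7, so m(8) = 7.
  α_3 = 12: Horner steps 11 → 12, so m(12) = 12.
  α_4 = 3: Horner steps 11 → 4, so m(3) = 4.
  α_5 = 4: Horner steps 11 → 2, so m(4) = 2.
Codeword c = [9, 7, 12, 4, 2] ∈ F_13^5.


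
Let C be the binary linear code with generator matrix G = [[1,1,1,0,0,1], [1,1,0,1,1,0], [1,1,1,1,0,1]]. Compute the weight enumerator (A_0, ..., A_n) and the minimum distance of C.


Weight distribution: A_0 = 1, A_1 = 1, A_3 = 2, A_4 = 3, A_5 = 1. Minimum distance d = 1.

Enumerate all 2^3 = 8 messages m ∈ F_2^3.
For each, compute codeword c = mG in F_2^6, then tally its weight.
  m = 000 → c = 000000, weight = 0.
  m = 100 → c = 111001, weight = 4.
  m = 010 → c = 110110, weight = 4.
  m = 110 → c = 001111, weight = 4.
  m = 001 → c = 111101, weight = 5.
  m = 101 → c = 000100, weight = 1.
  m = 011 → c = 001011, weight = 3.
  m = 111 → c = 110010, weight = 3.
Tally weights:
  weight 0: 1 codewords.
  weight 1: 1 codewords.
  weight 3: 2 codewords.
  weight 4: 3 codewords.
  weight 5: 1 codewords.
Minimum distance d = smallest w > 0 with A_w > 0 = 1.
Sanity: Σ A_w = 8 = 2^3 = 8 ✓.


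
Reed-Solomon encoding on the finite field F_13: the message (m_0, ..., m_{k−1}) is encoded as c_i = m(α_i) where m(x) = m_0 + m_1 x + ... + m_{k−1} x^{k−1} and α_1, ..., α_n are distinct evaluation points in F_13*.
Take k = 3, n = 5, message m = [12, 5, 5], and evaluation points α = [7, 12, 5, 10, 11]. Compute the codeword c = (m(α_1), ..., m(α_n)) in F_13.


c = [6, 12, 6, 3, 9]

Message polynomial: m(x) = 12 + 5·x + 5·x^2 (mod 13).
For each evaluation point α_i, compute m(α_i) mod 13:
  α_1 = 7: Horner steps 5 → 1 → 6, so m(7) = 6.
  α_2 = 12: Horner steps 5 → 0 → 12, so m(12) = 12.
  α_3 = 5: Horner steps 5 → 4 → 6, so m(5) = 6.
  α_4 = 10: Horner steps 5 → 3 → 3, so m(10) = 3.
  α_5 = 11: Horner steps 5 → 8 → 9, so m(11) = 9.
Codeword c = [6, 12, 6, 3, 9] ∈ F_13^5.


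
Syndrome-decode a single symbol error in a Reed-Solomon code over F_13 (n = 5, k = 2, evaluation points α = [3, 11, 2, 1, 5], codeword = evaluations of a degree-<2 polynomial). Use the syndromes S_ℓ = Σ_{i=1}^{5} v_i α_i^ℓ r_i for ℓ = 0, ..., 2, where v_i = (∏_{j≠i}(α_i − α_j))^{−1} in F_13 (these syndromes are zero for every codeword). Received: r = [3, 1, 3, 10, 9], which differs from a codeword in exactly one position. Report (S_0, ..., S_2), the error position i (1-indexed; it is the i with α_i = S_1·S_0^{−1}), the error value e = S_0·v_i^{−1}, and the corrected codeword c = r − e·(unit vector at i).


S = (10, 7, 1), error at position 3, error magnitude e = 3, c = [3, 1, 0, 10, 9].

Step 1: column multipliers v_i = (∏_{j≠i}(α_i − α_j))^{−1} mod 13.
  i = 1 (α = 3): (3−11)(3−2)(3−1)(3−5) = (−8)·1·2·(−2) = 32 ≡ 6, so v_1 = 6^{−1} = 11 (mod 13).
  i = 2 (α = 11): (11−3)(11−2)(11−1)(11−5) = 8·9·10·6 = 4320 ≡ 4, so v_2 = 4^{−1} = 10 (mod 13).
  i = 3 (α = 2): (2−3)(2−11)(2−1)(2−5) = (−1)·(−9)·1·(−3) = −27 ≡ 12, so v_3 = 12^{−1} = 12 (mod 13).
  i = 4 (α = 1): (1−3)(1−11)(1−2)(1−5) = (−2)·(−10)·(−1)·(−4) = 80 ≡ 2, so v_4 = 2^{−1} = 7 (mod 13).
  i = 5 (α = 5): (5−3)(5−11)(5−2)(5−1) = 2·(−6)·3·4 = −144 ≡ 12, so v_5 = 12^{−1} = 12 (mod 13).
  v = [11, 10, 12, 7, 12].
Step 2: syndromes of r = [3, 1, 3, 10, 9] (all sums mod 13).
  S_0 = Σ v_i r_i = 11·3 + 10·1 + 12·3 + 7·10 + 12·9 = 257 ≡ 10.
  S_1 = Σ v_i α_i r_i = 11·3·3 + 10·11·1 + 12·2·3 + 7·1·10 + 12·5·9 = 891 ≡ 7.
  α_i^2 mod 13 = [9, 4, 4, 1, 12].
  S_2 = Σ v_i α_i^2 r_i = 11·9·3 + 10·4·1 + 12·4·3 + 7·1·10 + 12·12·9 = 1847 ≡ 1.
  S = (10, 7, 1) ≠ 0, so r is not a codeword (an error is present).
Step 3: locate the error. For a single error e at position i, S_ℓ = v_i·e·α_i^ℓ, so α_err = S_1/S_0.
  S_0^{−1} = 10^{−1} = 4 (mod 13), so α_err = 7·4 = 28 ≡ 2 = α_3. Error position i = 3.
  Consistency check: S_2/S_1 = 1·2 = 2 ≡ 2 = α_err ✓ (single-error assumption holds).
Step 4: error magnitude e = S_0/v_3 = S_0·∏_{j≠3}(α_3 − α_j) = 10·12 = 120 ≡ 3 (mod 13).
Step 5: correct position 3: c_3 = r_3 − e = 3 − 3 ≡ 0 (mod 13). Hence c = [3, 1, 0, 10, 9].
  Check: interpolating c through the α_i gives m(x) = 7 + 3·x (degree < 2) with m(α_i) = c_i for every i, so c is indeed a codeword.


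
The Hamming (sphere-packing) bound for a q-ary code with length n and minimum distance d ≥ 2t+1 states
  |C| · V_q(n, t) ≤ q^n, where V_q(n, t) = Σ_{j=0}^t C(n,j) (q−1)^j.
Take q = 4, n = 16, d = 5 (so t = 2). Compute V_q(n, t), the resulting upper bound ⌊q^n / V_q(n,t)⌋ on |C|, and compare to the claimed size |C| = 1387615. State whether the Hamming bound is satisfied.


V_q(n, t) = 1129, q^n = 4294967296, Hamming bound = 3804222, |C| = 1387615 ≤ bound (satisfied).

Step 1: Compute V_q(n, t) = Σ_{j=0}^2 C(n, j) (q−1)^j.
  j = 0: C(16,0)·(3)^0 = 1·1 = 1.
  j = 1: C(16,1)·(3)^1 = 16·3 = 48.
  j = 2: C(16,2)·(3)^2 = 120·9 = 1080.
  V_q(n, t) = 1 + 48 + 1080 = 1129.
Step 2: q^n = 4^16 = 4294967296.
Step 3: Hamming bound ⌊q^n / V_q(n,t)⌋ = ⌊4294967296/1129⌋ = 3804222.
Step 4: Compare |C| = 1387615 to 3804222: satisfied.
The claimed |C| lies below the Hamming bound.


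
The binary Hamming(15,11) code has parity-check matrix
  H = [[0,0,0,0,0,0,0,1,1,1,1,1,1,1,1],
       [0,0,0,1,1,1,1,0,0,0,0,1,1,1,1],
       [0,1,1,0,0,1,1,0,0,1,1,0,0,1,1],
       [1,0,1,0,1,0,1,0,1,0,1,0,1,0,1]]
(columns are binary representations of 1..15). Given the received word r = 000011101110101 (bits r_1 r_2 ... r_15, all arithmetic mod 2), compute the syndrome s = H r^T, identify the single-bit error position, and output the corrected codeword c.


s = (1, 1, 1, 0)^T, error position = 14, corrected codeword c = 000011101110111

Compute s = H r^T mod 2 one row at a time:
  s_1 = 0 + 1 + 1 + 1 + 0 + 1 + 0 + 1 = 5 ≡ 1 (mod 2).
  s_2 = 0 + 1 + 1 + 1 + 0 + 1 + 0 + 1 = 5 ≡ 1 (mod 2).
  s_3 = 0 + 0 + 1 + 1 + 1 + 1 + 0 + 1 = 5 ≡ 1 (mod 2).
  s_4 = 0 + 0 + 1 + 1 + 1 + 1 + 1 + 1 = 6 ≡ 0 (mod 2).
s = (1, 1, 1, 0)^T — this equals column 14 of H (binary 1110), so error is at position 14.
Correct: flip bit 14 of r = 000011101110101 to get c = 000011101110111.


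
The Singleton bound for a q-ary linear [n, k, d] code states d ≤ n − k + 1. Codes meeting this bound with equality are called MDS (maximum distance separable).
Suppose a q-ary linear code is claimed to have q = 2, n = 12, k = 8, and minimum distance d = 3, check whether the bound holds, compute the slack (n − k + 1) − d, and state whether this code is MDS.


Singleton RHS = n − k + 1 = 5, slack = 2, bound satisfied, not MDS.

Singleton bound: d ≤ n − k + 1.
Here n = 12, k = 8, so n − k + 1 = 5.
Given d = 3, check d ≤ 5: YES.
Slack = (n − k + 1) − d = 2.
The code is NOT MDS (slack = 2 > 0).
Description: the claimed parameters are [12, 8, 3]_2; such a code would be non-MDS.


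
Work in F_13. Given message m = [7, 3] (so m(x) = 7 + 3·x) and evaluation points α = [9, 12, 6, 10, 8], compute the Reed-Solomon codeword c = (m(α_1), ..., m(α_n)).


c = [8, 4, 12, 11, 5]

Message polynomial: m(x) = 7 + 3·x (mod 13).
For each evaluation point α_i, compute m(α_i) mod 13:
  α_1 = 9: Horner steps 3 → 8, so m(9) = 8.
  α_2 = 12: Horner steps 3 → 4, so m(12) = 4.
  α_3 = 6: Horner steps 3 → 12, so m(6) = 12.
  α_4 = 10: Horner steps 3 → 11, so m(10) = 11.
  α_5 = 8: Horner steps 3 → 5, so m(8) = 5.
Codeword c = [8, 4, 12, 11, 5] ∈ F_13^5.


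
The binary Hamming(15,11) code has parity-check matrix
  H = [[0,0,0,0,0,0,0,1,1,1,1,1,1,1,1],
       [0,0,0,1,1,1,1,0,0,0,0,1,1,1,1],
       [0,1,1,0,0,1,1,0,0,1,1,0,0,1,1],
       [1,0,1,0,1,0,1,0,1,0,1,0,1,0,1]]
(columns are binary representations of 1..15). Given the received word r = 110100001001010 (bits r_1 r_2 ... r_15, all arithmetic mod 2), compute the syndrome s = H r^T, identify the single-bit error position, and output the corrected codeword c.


s = (1, 1, 0, 0)^T, error position = 12, corrected codeword c = 110100001000010

Compute s = H r^T mod 2 one row at a time:
  s_1 = 0 + 1 + 0 + 0 + 1 + 0 + 1 + 0 = 3 ≡ 1 (mod 2).
  s_2 = 1 + 0 + 0 + 0 + 1 + 0 + 1 + 0 = 3 ≡ 1 (mod 2).
  s_3 = 1 + 0 + 0 + 0 + 0 + 0 + 1 + 0 = 2 ≡ 0 (mod 2).
  s_4 = 1 + 0 + 0 + 0 + 1 + 0 + 0 + 0 = 2 ≡ 0 (mod 2).
s = (1, 1, 0, 0)^T — this equals column 12 of H (binary 1100), so error is at position 12.
Correct: flip bit 12 of r = 110100001001010 to get c = 110100001000010.


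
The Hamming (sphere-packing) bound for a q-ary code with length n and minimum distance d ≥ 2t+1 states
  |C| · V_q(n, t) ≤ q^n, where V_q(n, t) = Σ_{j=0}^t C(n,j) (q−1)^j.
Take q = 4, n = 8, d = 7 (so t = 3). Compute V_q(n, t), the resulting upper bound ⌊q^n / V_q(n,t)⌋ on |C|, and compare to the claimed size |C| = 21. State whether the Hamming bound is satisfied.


V_q(n, t) = 1789, q^n = 65536, Hamming bound = 36, |C| = 21 ≤ bound (satisfied).

Step 1: Compute V_q(n, t) = Σ_{j=0}^3 C(n, j) (q−1)^j.
  j = 0: C(8,0)·(3)^0 = 1·1 = 1.
  j = 1: C(8,1)·(3)^1 = 8·3 = 24.
  j = 2: C(8,2)·(3)^2 = 28·9 = 252.
  j = 3: C(8,3)·(3)^3 = 56·27 = 1512.
  V_q(n, t) = 1 + 24 + 252 + 1512 = 1789.
Step 2: q^n = 4^8 = 65536.
Step 3: Hamming bound ⌊q^n / V_q(n,t)⌋ = ⌊65536/1789⌋ = 36.
Step 4: Compare |C| = 21 to 36: satisfied.
The claimed |C| lies below the Hamming bound.


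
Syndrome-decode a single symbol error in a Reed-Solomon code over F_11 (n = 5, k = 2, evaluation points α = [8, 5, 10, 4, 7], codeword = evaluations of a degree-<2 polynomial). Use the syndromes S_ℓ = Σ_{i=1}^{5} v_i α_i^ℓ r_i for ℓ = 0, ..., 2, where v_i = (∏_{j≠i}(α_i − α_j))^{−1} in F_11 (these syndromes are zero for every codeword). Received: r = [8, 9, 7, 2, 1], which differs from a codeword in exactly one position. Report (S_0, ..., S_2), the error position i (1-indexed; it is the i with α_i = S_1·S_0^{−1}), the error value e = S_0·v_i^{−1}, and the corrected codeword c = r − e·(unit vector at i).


S = (10, 1, 10), error at position 3, error magnitude e = 7, c = [8, 9, 0, 2, 1].

Step 1: column multipliers v_i = (∏_{j≠i}(α_i − α_j))^{−1} mod 11.
  i = 1 (α = 8): (8−5)(8−10)(8−4)(8−7) = 3·(−2)·4·1 = −24 ≡ 9, so v_1 = 9^{−1} = 5 (mod 11).
  i = 2 (α = 5): (5−8)(5−10)(5−4)(5−7) = (−3)·(−5)·1·(−2) = −30 ≡ 3, so v_2 = 3^{−1} = 4 (mod 11).
  i = 3 (α = 10): (10−8)(10−5)(10−4)(10−7) = 2·5·6·3 = 180 ≡ 4, so v_3 = 4^{−1} = 3 (mod 11).
  i = 4 (α = 4): (4−8)(4−5)(4−10)(4−7) = (−4)·(−1)·(−6)·(−3) = 72 ≡ 6, so v_4 = 6^{−1} = 2 (mod 11).
  i = 5 (α = 7): (7−8)(7−5)(7−10)(7−4) = (−1)·2·(−3)·3 = 18 ≡ 7, so v_5 = 7^{−1} = 8 (mod 11).
  v = [5, 4, 3, 2, 8].
Step 2: syndromes of r = [8, 9, 7, 2, 1] (all sums mod 11).
  S_0 = Σ v_i r_i = 5·8 + 4·9 + 3·7 + 2·2 + 8·1 = 109 ≡ 10.
  S_1 = Σ v_i α_i r_i = 5·8·8 + 4·5·9 + 3·10·7 + 2·4·2 + 8·7·1 = 782 ≡ 1.
  α_i^2 mod 11 = [9, 3, 1, 5, 5].
  S_2 = Σ v_i α_i^2 r_i = 5·9·8 + 4·3·9 + 3·1·7 + 2·5·2 + 8·5·1 = 549 ≡ 10.
  S = (10, 1, 10) ≠ 0, so r is not a codeword (an error is present).
Step 3: locate the error. For a single error e at position i, S_ℓ = v_i·e·α_i^ℓ, so α_err = S_1/S_0.
  S_0^{−1} = 10^{−1} = 10 (mod 11), so α_err = 1·10 = 10 ≡ 10 = α_3. Error position i = 3.
  Consistency check: S_2/S_1 = 10·1 = 10 ≡ 10 = α_err ✓ (single-error assumption holds).
Step 4: error magnitude e = S_0/v_3 = S_0·∏_{j≠3}(α_3 − α_j) = 10·4 = 40 ≡ 7 (mod 11).
Step 5: correct position 3: c_3 = r_3 − e = 7 − 7 ≡ 0 (mod 11). Hence c = [8, 9, 0, 2, 1].
  Check: interpolating c through the α_i gives m(x) = 7 + 7·x (degree < 2) with m(α_i) = c_i for every i, so c is indeed a codeword.


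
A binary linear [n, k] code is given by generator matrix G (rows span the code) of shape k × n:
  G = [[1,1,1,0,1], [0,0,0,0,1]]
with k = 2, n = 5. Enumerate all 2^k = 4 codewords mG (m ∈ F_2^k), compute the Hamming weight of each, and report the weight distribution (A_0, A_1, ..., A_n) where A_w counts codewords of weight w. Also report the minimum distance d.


Weight distribution: A_0 = 1, A_1 = 1, A_3 = 1, A_4 = 1. Minimum distance d = 1.

Enumerate all 2^2 = 4 messages m ∈ F_2^2.
For each, compute codeword c = mG in F_2^5, then tally its weight.
  m = 00 → c = 00000, weight = 0.
  m = 10 → c = 11101, weight = 4.
  m = 01 → c = 00001, weight = 1.
  m = 11 → c = 11100, weight = 3.
Tally weights:
  weight 0: 1 codewords.
  weight 1: 1 codewords.
  weight 3: 1 codewords.
  weight 4: 1 codewords.
Minimum distance d = smallest w > 0 with A_w > 0 = 1.
Sanity: Σ A_w = 4 = 2^2 = 4 ✓.


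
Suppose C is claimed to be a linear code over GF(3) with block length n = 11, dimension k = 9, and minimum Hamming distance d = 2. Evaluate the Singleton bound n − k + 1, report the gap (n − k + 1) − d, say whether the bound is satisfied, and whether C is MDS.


Singleton RHS = n − k + 1 = 3, slack = 1, bound satisfied, not MDS.

Singleton bound: d ≤ n − k + 1.
Here n = 11, k = 9, so n − k + 1 = 3.
Given d = 2, check d ≤ 3: YES.
Slack = (n − k + 1) − d = 1.
The code is NOT MDS (slack = 1 > 0).
Description: the claimed parameters are [11, 9, 2]_3; such a code would be non-MDS.


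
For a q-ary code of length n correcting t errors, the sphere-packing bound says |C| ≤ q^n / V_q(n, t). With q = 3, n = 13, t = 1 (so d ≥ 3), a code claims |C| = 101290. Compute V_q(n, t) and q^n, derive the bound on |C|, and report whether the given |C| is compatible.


V_q(n, t) = 27, q^n = 1594323, Hamming bound = 59049, |C| = 101290 > bound (violated).

Step 1: Compute V_q(n, t) = Σ_{j=0}^1 C(n, j) (q−1)^j.
  j = 0: C(13,0)·(2)^0 = 1·1 = 1.
  j = 1: C(13,1)·(2)^1 = 13·2 = 26.
  V_q(n, t) = 1 + 26 = 27.
Step 2: q^n = 3^13 = 1594323.
Step 3: Hamming bound ⌊q^n / V_q(n,t)⌋ = ⌊1594323/27⌋ = 59049.
Step 4: Compare |C| = 101290 to 59049: violated.
The claimed |C| lies above the Hamming bound, so no 3-ary code of length 13 with d ≥ 3 can have 101290 codewords.


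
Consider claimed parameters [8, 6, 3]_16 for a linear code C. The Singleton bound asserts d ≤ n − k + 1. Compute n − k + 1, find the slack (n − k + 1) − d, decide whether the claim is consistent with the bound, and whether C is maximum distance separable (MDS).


Singleton RHS = n − k + 1 = 3, slack = 0, bound satisfied, MDS.

Singleton bound: d ≤ n − k + 1.
Here n = 8, k = 6, so n − k + 1 = 3.
Given d = 3, check d ≤ 3: YES.
Slack = (n − k + 1) − d = 0.
The code is MDS (slack = 0).
Description: the claimed parameters are [8, 6, 3]_16; such a code would be MDS (meets Singleton bound).


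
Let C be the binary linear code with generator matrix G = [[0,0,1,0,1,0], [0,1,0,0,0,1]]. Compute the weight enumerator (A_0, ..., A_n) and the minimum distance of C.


Weight distribution: A_0 = 1, A_2 = 2, A_4 = 1. Minimum distance d = 2.

Enumerate all 2^2 = 4 messages m ∈ F_2^2.
For each, compute codeword c = mG in F_2^6, then tally its weight.
  m = 00 → c = 000000, weight = 0.
  m = 10 → c = 001010, weight = 2.
  m = 01 → c = 010001, weight = 2.
  m = 11 → c = 011011, weight = 4.
Tally weights:
  weight 0: 1 codewords.
  weight 2: 2 codewords.
  weight 4: 1 codewords.
Minimum distance d = smallest w > 0 with A_w > 0 = 2.
Sanity: Σ A_w = 4 = 2^2 = 4 ✓.


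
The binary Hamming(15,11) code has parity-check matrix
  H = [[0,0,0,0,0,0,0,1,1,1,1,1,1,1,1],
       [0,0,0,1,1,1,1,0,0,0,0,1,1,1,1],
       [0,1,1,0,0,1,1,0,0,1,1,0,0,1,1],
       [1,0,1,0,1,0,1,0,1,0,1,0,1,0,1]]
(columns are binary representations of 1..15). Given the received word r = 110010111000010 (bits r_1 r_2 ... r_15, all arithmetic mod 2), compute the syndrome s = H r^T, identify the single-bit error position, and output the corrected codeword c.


s = (1, 1, 1, 0)^T, error position = 14, corrected codeword c = 110010111000000

Compute s = H r^T mod 2 one row at a time:
  s_1 = 1 + 1 + 0 + 0 + 0 + 0 + 1 + 0 = 3 ≡ 1 (mod 2).
  s_2 = 0 + 1 + 0 + 1 + 0 + 0 + 1 + 0 = 3 ≡ 1 (mod 2).
  s_3 = 1 + 0 + 0 + 1 + 0 + 0 + 1 + 0 = 3 ≡ 1 (mod 2).
  s_4 = 1 + 0 + 1 + 1 + 1 + 0 + 0 + 0 = 4 ≡ 0 (mod 2).
s = (1, 1, 1, 0)^T — this equals column 14 of H (binary 1110), so error is at position 14.
Correct: flip bit 14 of r = 110010111000010 to get c = 110010111000000.


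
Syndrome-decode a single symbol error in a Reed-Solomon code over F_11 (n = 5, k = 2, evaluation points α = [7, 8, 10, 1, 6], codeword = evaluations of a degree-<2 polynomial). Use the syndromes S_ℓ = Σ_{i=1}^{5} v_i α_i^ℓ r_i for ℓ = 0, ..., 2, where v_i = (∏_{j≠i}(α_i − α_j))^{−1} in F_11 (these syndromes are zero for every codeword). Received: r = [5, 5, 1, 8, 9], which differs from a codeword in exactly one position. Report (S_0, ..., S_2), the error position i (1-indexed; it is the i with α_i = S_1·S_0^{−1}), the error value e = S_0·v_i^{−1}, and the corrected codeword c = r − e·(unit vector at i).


S = (6, 9, 8), error at position 1, error magnitude e = 9, c = [7, 5, 1, 8, 9].

Step 1: column multipliers v_i = (∏_{j≠i}(α_i − α_j))^{−1} mod 11.
  i = 1 (α = 7): (7−8)(7−10)(7−1)(7−6) = (−1)·(−3)·6·1 = 18 ≡ 7, so v_1 = 7^{−1} = 8 (mod 11).
  i = 2 (α = 8): (8−7)(8−10)(8−1)(8−6) = 1·(−2)·7·2 = −28 ≡ 5, so v_2 = 5^{−1} = 9 (mod 11).
  i = 3 (α = 10): (10−7)(10−8)(10−1)(10−6) = 3·2·9·4 = 216 ≡ 7, so v_3 = 7^{−1} = 8 (mod 11).
  i = 4 (α = 1): (1−7)(1−8)(1−10)(1−6) = (−6)·(−7)·(−9)·(−5) = 1890 ≡ 9, so v_4 = 9^{−1} = 5 (mod 11).
  i = 5 (α = 6): (6−7)(6−8)(6−10)(6−1) = (−1)·(−2)·(−4)·5 = −40 ≡ 4, so v_5 = 4^{−1} = 3 (mod 11).
  v = [8, 9, 8, 5, 3].
Step 2: syndromes of r = [5, 5, 1, 8, 9] (all sums mod 11).
  S_0 = Σ v_i r_i = 8·5 + 9·5 + 8·1 + 5·8 + 3·9 = 160 ≡ 6.
  S_1 = Σ v_i α_i r_i = 8·7·5 + 9·8·5 + 8·10·1 + 5·1·8 + 3·6·9 = 922 ≡ 9.
  α_i^2 mod 11 = [5, 9, 1, 1, 3].
  S_2 = Σ v_i α_i^2 r_i = 8·5·5 + 9·9·5 + 8·1·1 + 5·1·8 + 3·3·9 = 734 ≡ 8.
  S = (6, 9, 8) ≠ 0, so r is not a codeword (an error is present).
Step 3: locate the error. For a single error e at position i, S_ℓ = v_i·e·α_i^ℓ, so α_err = S_1/S_0.
  S_0^{−1} = 6^{−1} = 2 (mod 11), so α_err = 9·2 = 18 ≡ 7 = α_1. Error position i = 1.
  Consistency check: S_2/S_1 = 8·5 = 40 ≡ 7 = α_err ✓ (single-error assumption holds).
Step 4: error magnitude e = S_0/v_1 = S_0·∏_{j≠1}(α_1 − α_j) = 6·7 = 42 ≡ 9 (mod 11).
Step 5: correct position 1: c_1 = r_1 − e = 5 − 9 ≡ 7 (mod 11). Hence c = [7, 5, 1, 8, 9].
  Check: interpolating c through the α_i gives m(x) = 10 + 9·x (degree < 2) with m(α_i) = c_i for every i, so c is indeed a codeword.


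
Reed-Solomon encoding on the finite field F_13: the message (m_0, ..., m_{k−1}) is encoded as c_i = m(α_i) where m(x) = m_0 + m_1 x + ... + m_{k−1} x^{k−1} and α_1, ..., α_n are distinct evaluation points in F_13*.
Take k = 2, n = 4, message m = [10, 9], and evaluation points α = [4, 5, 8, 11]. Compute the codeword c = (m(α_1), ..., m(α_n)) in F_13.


c = [7, 3, 4, 5]

Message polynomial: m(x) = 10 + 9·x (mod 13).
For each evaluation point α_i, compute m(α_i) mod 13:
  α_1 = 4: Horner steps 9 → 7, so m(4) = 7.
  α_2 = 5: Horner steps 9 → 3, so m(5) = 3.
  α_3 = 8: Horner steps 9 → 4, so m(8) = 4.
  α_4 = 11: Horner steps 9 → 5, so m(11) = 5.
Codeword c = [7, 3, 4, 5] ∈ F_13^4.


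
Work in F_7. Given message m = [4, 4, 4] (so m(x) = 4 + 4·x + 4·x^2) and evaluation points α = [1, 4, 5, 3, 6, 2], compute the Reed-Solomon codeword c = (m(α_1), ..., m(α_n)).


c = [5, 0, 5, 3, 4, 0]

Message polynomial: m(x) = 4 + 4·x + 4·x^2 (mod 7).
For each evaluation point α_i, compute m(α_i) mod 7:
  α_1 = 1: Horner steps 4 → 1 → 5, so m(1) = 5.
  α_2 = 4: Horner steps 4 → 6 → 0, so m(4) = 0.
  α_3 = 5: Horner steps 4 → 3 → 5, so m(5) = 5.
  α_4 = 3: Horner steps 4 → 2 → 3, so m(3) = 3.
  α_5 = 6: Horner steps 4 → 0 → 4, so m(6) = 4.
  α_6 = 2: Horner steps 4 → 5 → 0, so m(2) = 0.
Codeword c = [5, 0, 5, 3, 4, 0] ∈ F_7^6.


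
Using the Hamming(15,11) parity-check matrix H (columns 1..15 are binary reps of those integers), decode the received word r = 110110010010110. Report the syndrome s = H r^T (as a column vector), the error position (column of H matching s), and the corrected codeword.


s = (0, 0, 1, 0)^T, error position = 2, corrected codeword c = 100110010010110

Compute s = H r^T mod 2 one row at a time:
  s_1 = 1 + 0 + 0 + 1 + 0 + 1 + 1 + 0 = 4 ≡ 0 (mod 2).
  s_2 = 1 + 1 + 0 + 0 + 0 + 1 + 1 + 0 = 4 ≡ 0 (mod 2).
  s_3 = 1 + 0 + 0 + 0 + 0 + 1 + 1 + 0 = 3 ≡ 1 (mod 2).
  s_4 = 1 + 0 + 1 + 0 + 0 + 1 + 1 + 0 = 4 ≡ 0 (mod 2).
s = (0, 0, 1, 0)^T — this equals column 2 of H (binary 0010), so error is at position 2.
Correct: flip bit 2 of r = 110110010010110 to get c = 100110010010110.


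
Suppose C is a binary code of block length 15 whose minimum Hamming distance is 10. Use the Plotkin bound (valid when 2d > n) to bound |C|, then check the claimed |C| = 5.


Plotkin bound M ≤ 4; given |C| = 5 > bound (violated).

Check applicability: 2d = 20, n = 15.
2d − n = 5 > 0, so Plotkin applies.
Compute d/(2d−n) = 10/5 ≈ 2.0000.
⌊d/(2d−n)⌋ = 2.
Plotkin bound: M ≤ 2·2 = 4.
Given |C| = 5, check: VIOLATED.
This |C| is above the Plotkin bound, so no binary code with n = 15, d = 10 and 5 codewords exists.


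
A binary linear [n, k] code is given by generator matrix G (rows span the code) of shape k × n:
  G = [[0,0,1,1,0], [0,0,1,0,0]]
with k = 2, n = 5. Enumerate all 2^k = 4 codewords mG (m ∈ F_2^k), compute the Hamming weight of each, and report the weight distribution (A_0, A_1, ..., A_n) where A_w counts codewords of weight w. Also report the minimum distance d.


Weight distribution: A_0 = 1, A_1 = 2, A_2 = 1. Minimum distance d = 1.

Enumerate all 2^2 = 4 messages m ∈ F_2^2.
For each, compute codeword c = mG in F_2^5, then tally its weight.
  m = 00 → c = 00000, weight = 0.
  m = 10 → c = 00110, weight = 2.
  m = 01 → c = 00100, weight = 1.
  m = 11 → c = 00010, weight = 1.
Tally weights:
  weight 0: 1 codewords.
  weight 1: 2 codewords.
  weight 2: 1 codewords.
Minimum distance d = smallest w > 0 with A_w > 0 = 1.
Sanity: Σ A_w = 4 = 2^2 = 4 ✓.


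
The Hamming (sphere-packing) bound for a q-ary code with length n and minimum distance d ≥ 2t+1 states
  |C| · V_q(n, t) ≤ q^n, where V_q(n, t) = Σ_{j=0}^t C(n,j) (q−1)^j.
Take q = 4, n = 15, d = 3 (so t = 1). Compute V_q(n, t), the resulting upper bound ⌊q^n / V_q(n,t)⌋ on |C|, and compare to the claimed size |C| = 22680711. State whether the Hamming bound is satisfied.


V_q(n, t) = 46, q^n = 1073741824, Hamming bound = 23342213, |C| = 22680711 ≤ bound (satisfied).

Step 1: Compute V_q(n, t) = Σ_{j=0}^1 C(n, j) (q−1)^j.
  j = 0: C(15,0)·(3)^0 = 1·1 = 1.
  j = 1: C(15,1)·(3)^1 = 15·3 = 45.
  V_q(n, t) = 1 + 45 = 46.
Step 2: q^n = 4^15 = 1073741824.
Step 3: Hamming bound ⌊q^n / V_q(n,t)⌋ = ⌊1073741824/46⌋ = 23342213.
Step 4: Compare |C| = 22680711 to 23342213: satisfied.
The claimed |C| lies below the Hamming bound.


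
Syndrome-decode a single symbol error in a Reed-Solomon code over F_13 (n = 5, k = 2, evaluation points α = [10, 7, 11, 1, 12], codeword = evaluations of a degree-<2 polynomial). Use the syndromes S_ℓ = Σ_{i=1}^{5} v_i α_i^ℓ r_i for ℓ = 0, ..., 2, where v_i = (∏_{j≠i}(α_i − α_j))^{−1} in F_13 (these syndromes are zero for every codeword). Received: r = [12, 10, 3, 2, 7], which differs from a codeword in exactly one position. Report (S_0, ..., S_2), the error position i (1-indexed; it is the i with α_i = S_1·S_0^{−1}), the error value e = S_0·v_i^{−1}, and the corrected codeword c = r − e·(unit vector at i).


S = (9, 11, 12), error at position 2, error magnitude e = 10, c = [12, 0, 3, 2, 7].

Step 1: column multipliers v_i = (∏_{j≠i}(α_i − α_j))^{−1} mod 13.
  i = 1 (α = 10): (10−7)(10−11)(10−1)(10−12) = 3·(−1)·9·(−2) = 54 ≡ 2, so v_1 = 2^{−1} = 7 (mod 13).
  i = 2 (α = 7): (7−10)(7−11)(7−1)(7−12) = (−3)·(−4)·6·(−5) = −360 ≡ 4, so v_2 = 4^{−1} = 10 (mod 13).
  i = 3 (α = 11): (11−10)(11−7)(11−1)(11−12) = 1·4·10·(−1) = −40 ≡ 12, so v_3 = 12^{−1} = 12 (mod 13).
  i = 4 (α = 1): (1−10)(1−7)(1−11)(1−12) = (−9)·(−6)·(−10)·(−11) = 5940 ≡ 12, so v_4 = 12^{−1} = 12 (mod 13).
  i = 5 (α = 12): (12−10)(12−7)(12−11)(12−1) = 2·5·1·11 = 110 ≡ 6, so v_5 = 6^{−1} = 11 (mod 13).
  v = [7, 10, 12, 12, 11].
Step 2: syndromes of r = [12, 10, 3, 2, 7] (all sums mod 13).
  S_0 = Σ v_i r_i = 7·12 + 10·10 + 12·3 + 12·2 + 11·7 = 321 ≡ 9.
  S_1 = Σ v_i α_i r_i = 7·10·12 + 10·7·10 + 12·11·3 + 12·1·2 + 11·12·7 = 2884 ≡ 11.
  α_i^2 mod 13 = [9, 10, 4, 1, 1].
  S_2 = Σ v_i α_i^2 r_i = 7·9·12 + 10·10·10 + 12·4·3 + 12·1·2 + 11·1·7 = 2001 ≡ 12.
  S = (9, 11, 12) ≠ 0, so r is not a codeword (an error is present).
Step 3: locate the error. For a single error e at position i, S_ℓ = v_i·e·α_i^ℓ, so α_err = S_1/S_0.
  S_0^{−1} = 9^{−1} = 3 (mod 13), so α_err = 11·3 = 33 ≡ 7 = α_2. Error position i = 2.
  Consistency check: S_2/S_1 = 12·6 = 72 ≡ 7 = α_err ✓ (single-error assumption holds).
Step 4: error magnitude e = S_0/v_2 = S_0·∏_{j≠2}(α_2 − α_j) = 9·4 = 36 ≡ 10 (mod 13).
Step 5: correct position 2: c_2 = r_2 − e = 10 − 10 ≡ 0 (mod 13). Hence c = [12, 0, 3, 2, 7].
  Check: interpolating c through the α_i gives m(x) = 11 + 4·x (degree < 2) with m(α_i) = c_i for every i, so c is indeed a codeword.
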